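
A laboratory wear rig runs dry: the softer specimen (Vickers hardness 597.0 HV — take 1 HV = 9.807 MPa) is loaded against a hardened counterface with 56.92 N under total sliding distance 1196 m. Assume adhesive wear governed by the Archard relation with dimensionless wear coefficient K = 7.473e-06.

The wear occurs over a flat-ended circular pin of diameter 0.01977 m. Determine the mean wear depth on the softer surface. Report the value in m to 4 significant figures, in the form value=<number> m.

value=2.831e-07 m

The algebra maintains full float precision, and quoted intermediates are rounded, and a single final rounding: four significant figures.
Convert: Hardness H = 597.0 HV × 9.807 MPa/HV = 5855 MPa = 5.855e+09 Pa.
Convert: Contact area A = π·d²/4 = π·(0.01977 m)²/4 = 3.070e-04 m².
Expressed in SI base units: W = 56.92 N, H = 5.855e+09 Pa, K = 7.473e-06.
Wear volume V = K·W·L/H = 7.473e-06 · 56.92 · 1196 / 5.855e+09 = 8.689e-11 m³.
Depth h = V/A = 8.689e-11 / 3.070e-04 = 2.831e-07 m.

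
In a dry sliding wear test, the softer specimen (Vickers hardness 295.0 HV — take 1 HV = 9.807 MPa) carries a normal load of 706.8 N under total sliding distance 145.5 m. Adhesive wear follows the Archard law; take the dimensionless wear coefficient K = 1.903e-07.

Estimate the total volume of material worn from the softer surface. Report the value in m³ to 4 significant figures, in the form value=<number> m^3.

Each operation holds full precision — intermediates are printed rounded; rounded once at the end, at four significant figures.
Convert: Hardness H = 295.0 HV × 9.807 MPa/HV = 2893 MPa = 2.893e+09 Pa.
In SI base units: W = 706.8 N, H = 2.893e+09 Pa, K = 1.903e-07.
The Archard volume V = K·W·L/H = 1.903e-07 · 706.8 · 145.5 / 2.893e+09 = 6.765e-12 m³.

value=6.765e-12 m^3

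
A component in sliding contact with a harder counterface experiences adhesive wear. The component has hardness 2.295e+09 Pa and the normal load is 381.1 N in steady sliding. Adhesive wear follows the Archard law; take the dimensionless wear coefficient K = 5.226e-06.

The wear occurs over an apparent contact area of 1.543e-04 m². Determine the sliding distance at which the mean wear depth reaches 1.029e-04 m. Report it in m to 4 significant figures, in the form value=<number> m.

value=1.830e+04 m

The intermediates are printed rounded, and all arithmetic keeps full float precision. Rounded just once: 4 significant digits.
In SI base units: W = 381.1 N, H = 2.295e+09 Pa, K = 5.226e-06.
Permissible volume V_lim = h_lim·A = 1.029e-04 · 1.543e-04 = 1.588e-08 m³.
Sliding life L = V_lim·H/(K·W) = 1.588e-08 · 2.295e+09 / (5.226e-06 · 381.1) = 1.830e+04 m.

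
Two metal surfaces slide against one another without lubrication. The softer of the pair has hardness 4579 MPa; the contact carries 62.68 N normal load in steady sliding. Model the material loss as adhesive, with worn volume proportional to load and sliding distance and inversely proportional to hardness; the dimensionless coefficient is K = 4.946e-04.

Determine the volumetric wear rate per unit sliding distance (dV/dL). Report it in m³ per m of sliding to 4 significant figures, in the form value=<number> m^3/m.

All working math keeps exact precision; intermediates appear rounded — a lone final rounding, at four significant figures.
Hardness H = 4579 MPa = 4.579e+09 Pa.
In SI base units: W = 62.68 N, H = 4.579e+09 Pa, K = 4.946e-04.
Rate of wear dV/dL = K·W/H: 4.946e-04 · 62.68 / 4.579e+09 = 6.770e-12 m³/m.

value=6.770e-12 m^3/m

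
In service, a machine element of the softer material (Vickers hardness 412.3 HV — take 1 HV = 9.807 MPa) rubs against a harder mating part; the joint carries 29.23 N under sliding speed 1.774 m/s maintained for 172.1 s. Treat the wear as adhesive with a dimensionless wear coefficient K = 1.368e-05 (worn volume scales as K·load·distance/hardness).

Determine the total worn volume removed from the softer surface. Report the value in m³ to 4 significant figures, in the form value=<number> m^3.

Displayed values are rounded, and the algebra holds full float precision, and rounded just once: 4 significant figures.
Distance covered L = v·t = 1.774 m/s × 172.1 s = 305.3 m.
Hardness H = 412.3 HV × 9.807 MPa/HV = 4043 MPa = 4.043e+09 Pa.
Working in SI base units: W = 29.23 N, H = 4.043e+09 Pa, K = 1.368e-05.
Archard relation: V = K·W·L/H = 1.368e-05 · 29.23 · 305.3 / 4.043e+09 = 3.019e-11 m³.

value=3.019e-11 m^3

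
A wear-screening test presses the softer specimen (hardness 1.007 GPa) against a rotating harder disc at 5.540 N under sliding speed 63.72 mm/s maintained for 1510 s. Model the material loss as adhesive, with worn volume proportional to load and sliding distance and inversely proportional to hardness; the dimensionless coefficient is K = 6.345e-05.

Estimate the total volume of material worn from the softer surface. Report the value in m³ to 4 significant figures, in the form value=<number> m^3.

The computation maintains full float precision, and printed values are rounded, and one last rounding, at four significant figures.
Convert: Sliding speed v = 63.72 mm/s = 0.06372 m/s. Distance L = v·t = 0.06372 m/s × 1510 s = 96.22 m.
Convert: Hardness H = 1.007 GPa = 1.007e+09 Pa.
Collected in SI base units: W = 5.540 N, H = 1.007e+09 Pa, K = 6.345e-05.
Archard volume V = K·W·L/H = 6.345e-05 · 5.540 · 96.22 / 1.007e+09 = 3.359e-11 m³.

value=3.359e-11 m^3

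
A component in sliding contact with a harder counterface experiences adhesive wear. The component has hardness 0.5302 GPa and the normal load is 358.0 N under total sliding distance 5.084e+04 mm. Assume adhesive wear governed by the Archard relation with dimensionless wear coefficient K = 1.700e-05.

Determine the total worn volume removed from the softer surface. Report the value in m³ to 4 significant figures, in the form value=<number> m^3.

value=5.836e-10 m^3

The intermediates are shown rounded, and all arithmetic keeps exact precision. Rounded once at the end to four significant figures.
Convert: Distance covered L = 5.084e+04 mm = 50.84 m.
Convert: Hardness H = 0.5302 GPa = 5.302e+08 Pa.
Collected in SI base units: W = 358.0 N, H = 5.302e+08 Pa, K = 1.700e-05.
By Archard's law, V = K·W·L/H = 1.700e-05 · 358.0 · 50.84 / 5.302e+08 = 5.836e-10 m³.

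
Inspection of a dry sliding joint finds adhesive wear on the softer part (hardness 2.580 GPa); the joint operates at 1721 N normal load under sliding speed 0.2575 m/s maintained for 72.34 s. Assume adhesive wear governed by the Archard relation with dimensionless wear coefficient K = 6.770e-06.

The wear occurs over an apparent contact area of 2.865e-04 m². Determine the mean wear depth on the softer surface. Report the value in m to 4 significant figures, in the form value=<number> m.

The computation maintains full float precision, and shown intermediates are rounded, and one final rounding to four significant figures.
Distance covered L = v·t = 0.2575 m/s × 72.34 s = 18.63 m.
Hardness H = 2.580 GPa = 2.580e+09 Pa.
As SI base values: W = 1721 N, H = 2.580e+09 Pa, K = 6.770e-06.
Volume removed: V = K·W·L/H = 6.770e-06 · 1721 · 18.63 / 2.580e+09 = 8.412e-11 m³.
Average depth h = V/A = 8.412e-11 / 2.865e-04 = 2.936e-07 m.

value=2.936e-07 m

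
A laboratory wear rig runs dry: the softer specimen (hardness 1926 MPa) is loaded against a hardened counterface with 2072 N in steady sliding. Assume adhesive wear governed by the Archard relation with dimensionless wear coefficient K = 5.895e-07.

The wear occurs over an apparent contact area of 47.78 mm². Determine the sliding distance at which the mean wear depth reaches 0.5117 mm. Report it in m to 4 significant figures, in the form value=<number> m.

Every step keeps exact precision; the intermediates appear rounded, and rounded just once to 4 significant digits.
Hardness H = 1926 MPa = 1.926e+09 Pa.
Contact area A = 47.78 mm² = 4.778e-05 m².
Depth limit h_lim = 0.5117 mm = 5.117e-04 m.
Expressed in SI base units: W = 2072 N, H = 1.926e+09 Pa, K = 5.895e-07.
Limit volume V_lim = h_lim·A = 5.117e-04 · 4.778e-05 = 2.445e-08 m³.
So the life L = V_lim·H/(K·W) = 2.445e-08 · 1.926e+09 / (5.895e-07 · 2072) = 3.855e+04 m.

value=3.855e+04 m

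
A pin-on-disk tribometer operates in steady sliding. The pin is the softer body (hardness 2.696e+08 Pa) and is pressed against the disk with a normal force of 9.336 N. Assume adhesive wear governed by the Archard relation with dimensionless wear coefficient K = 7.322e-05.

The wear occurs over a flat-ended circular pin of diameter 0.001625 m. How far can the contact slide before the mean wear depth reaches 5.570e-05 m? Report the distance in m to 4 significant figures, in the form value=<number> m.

Intermediates are printed rounded, and all arithmetic carries full float precision; a lone final rounding: four significant figures.
Convert: Contact area A = π·d²/4 = π·(0.001625 m)²/4 = 2.074e-06 m².
SI base units throughout: W = 9.336 N, H = 2.696e+08 Pa, K = 7.322e-05.
Allowed volume V_lim = h_lim·A = 5.570e-05 · 2.074e-06 = 1.155e-10 m³.
Inverting, life L = V_lim·H/(K·W) = 1.155e-10 · 2.696e+08 / (7.322e-05 · 9.336) = 45.56 m.

value=45.56 m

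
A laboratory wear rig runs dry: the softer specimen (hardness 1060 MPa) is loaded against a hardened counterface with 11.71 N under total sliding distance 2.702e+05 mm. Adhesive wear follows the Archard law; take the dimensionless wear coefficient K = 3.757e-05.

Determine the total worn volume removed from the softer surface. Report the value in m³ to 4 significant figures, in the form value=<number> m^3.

Every step maintains full precision — intermediates appear rounded — rounded once at the end to 4 significant figures.
Convert: Path length L = 2.702e+05 mm = 270.2 m.
Convert: Hardness H = 1060 MPa = 1.060e+09 Pa.
In SI base units, W = 11.71 N, H = 1.060e+09 Pa, K = 3.757e-05.
Archard volume V = K·W·L/H = 3.757e-05 · 11.71 · 270.2 / 1.060e+09 = 1.121e-10 m³.

value=1.121e-10 m^3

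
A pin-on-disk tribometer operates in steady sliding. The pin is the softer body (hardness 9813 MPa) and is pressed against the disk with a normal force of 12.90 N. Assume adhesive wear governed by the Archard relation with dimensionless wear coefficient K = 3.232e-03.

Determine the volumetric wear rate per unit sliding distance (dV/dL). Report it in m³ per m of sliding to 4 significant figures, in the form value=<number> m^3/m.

All working math maintains exact precision — the intermediates are displayed rounded. Rounded once at the end: 4 significant digits.
Convert: Hardness H = 9813 MPa = 9.813e+09 Pa.
SI base units throughout: W = 12.90 N, H = 9.813e+09 Pa, K = 3.232e-03.
Wear rate dV/dL = K·W/H, per unit distance: 3.232e-03 · 12.90 / 9.813e+09 = 4.249e-12 m³/m.

value=4.249e-12 m^3/m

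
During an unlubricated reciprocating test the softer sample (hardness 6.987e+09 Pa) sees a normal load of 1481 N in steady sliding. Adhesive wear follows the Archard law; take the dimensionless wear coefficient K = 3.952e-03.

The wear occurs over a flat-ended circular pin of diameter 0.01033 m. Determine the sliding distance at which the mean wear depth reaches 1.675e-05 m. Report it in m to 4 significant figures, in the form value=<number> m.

value=1.676 m

Intermediates are displayed rounded. The computation keeps exact precision; rounded just once, at four significant digits.
Convert: Contact area A = π·d²/4 = π·(0.01033 m)²/4 = 8.381e-05 m².
In SI base units: W = 1481 N, H = 6.987e+09 Pa, K = 3.952e-03.
Limit volume V_lim = h_lim·A = 1.675e-05 · 8.381e-05 = 1.404e-09 m³.
Inverting, life L = V_lim·H/(K·W) = 1.404e-09 · 6.987e+09 / (3.952e-03 · 1481) = 1.676 m.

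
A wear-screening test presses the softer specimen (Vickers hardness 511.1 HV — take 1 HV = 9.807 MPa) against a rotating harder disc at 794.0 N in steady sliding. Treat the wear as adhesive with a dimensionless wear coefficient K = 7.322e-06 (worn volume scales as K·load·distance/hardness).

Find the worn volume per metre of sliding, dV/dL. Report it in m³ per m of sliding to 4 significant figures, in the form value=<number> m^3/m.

value=1.160e-12 m^3/m

The intermediates are shown rounded. All arithmetic maintains full float precision. Rounded just once to four significant digits.
Convert: Hardness H = 511.1 HV × 9.807 MPa/HV = 5012 MPa = 5.012e+09 Pa.
Collected in SI base units: W = 794.0 N, H = 5.012e+09 Pa, K = 7.322e-06.
Wear rate dV/dL = K·W/H, so: 7.322e-06 · 794.0 / 5.012e+09 = 1.160e-12 m³/m.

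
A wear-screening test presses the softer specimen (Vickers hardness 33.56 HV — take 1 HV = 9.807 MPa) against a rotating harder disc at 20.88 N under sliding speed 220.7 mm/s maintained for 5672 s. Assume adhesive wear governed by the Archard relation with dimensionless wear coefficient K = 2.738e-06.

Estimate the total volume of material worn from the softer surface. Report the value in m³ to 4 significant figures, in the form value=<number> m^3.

The computation keeps full precision — intermediates are displayed rounded. Rounded once at the end to 4 significant figures.
Convert: Sliding speed v = 220.7 mm/s = 0.2207 m/s. Total distance L = v·t = 0.2207 m/s × 5672 s = 1252 m.
Convert: Hardness H = 33.56 HV × 9.807 MPa/HV = 329.1 MPa = 3.291e+08 Pa.
SI base units throughout: W = 20.88 N, H = 3.291e+08 Pa, K = 2.738e-06.
Apply Archard: V = K·W·L/H = 2.738e-06 · 20.88 · 1252 / 3.291e+08 = 2.174e-10 m³.

value=2.174e-10 m^3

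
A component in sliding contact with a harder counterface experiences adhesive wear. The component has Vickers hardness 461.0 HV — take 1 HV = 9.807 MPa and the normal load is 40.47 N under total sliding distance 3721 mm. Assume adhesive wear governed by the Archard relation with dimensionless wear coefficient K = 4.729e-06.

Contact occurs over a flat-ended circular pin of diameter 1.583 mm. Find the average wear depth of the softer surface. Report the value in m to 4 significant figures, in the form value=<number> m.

Quoted intermediates are rounded. Every step carries exact precision; one last rounding to four significant figures.
Convert: The distance L = 3721 mm = 3.721 m.
Convert: Hardness H = 461.0 HV × 9.807 MPa/HV = 4521 MPa = 4.521e+09 Pa.
Convert: Pin diameter d = 1.583 mm = 0.001583 m. Contact area A = π·d²/4 = π·(0.001583 m)²/4 = 1.968e-06 m².
As SI base values: W = 40.47 N, H = 4.521e+09 Pa, K = 4.729e-06.
Archard volume V = K·W·L/H = 4.729e-06 · 40.47 · 3.721 / 4.521e+09 = 1.575e-13 m³.
Depth of wear h = V/A = 1.575e-13 / 1.968e-06 = 8.003e-08 m.

value=8.003e-08 m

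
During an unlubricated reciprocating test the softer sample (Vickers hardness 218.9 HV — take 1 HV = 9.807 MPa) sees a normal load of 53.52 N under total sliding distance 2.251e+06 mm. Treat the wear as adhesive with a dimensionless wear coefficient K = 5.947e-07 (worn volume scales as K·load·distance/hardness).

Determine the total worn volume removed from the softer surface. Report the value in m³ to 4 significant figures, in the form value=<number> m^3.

Intermediate values are shown rounded. All arithmetic maintains exact precision. Rounded once at the end to 4 significant figures.
Convert: Distance L = 2.251e+06 mm = 2251 m.
Convert: Hardness H = 218.9 HV × 9.807 MPa/HV = 2147 MPa = 2.147e+09 Pa.
Expressed in SI base units: W = 53.52 N, H = 2.147e+09 Pa, K = 5.947e-07.
Worn volume V = K·W·L/H = 5.947e-07 · 53.52 · 2251 / 2.147e+09 = 3.337e-11 m³.

value=3.337e-11 m^3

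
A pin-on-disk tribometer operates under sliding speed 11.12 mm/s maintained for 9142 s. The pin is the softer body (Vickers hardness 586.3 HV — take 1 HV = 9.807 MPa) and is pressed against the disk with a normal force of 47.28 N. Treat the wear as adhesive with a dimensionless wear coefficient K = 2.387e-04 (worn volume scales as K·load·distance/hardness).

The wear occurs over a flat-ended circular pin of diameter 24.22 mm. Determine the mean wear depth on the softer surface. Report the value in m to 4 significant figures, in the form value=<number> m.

value=4.331e-07 m

The algebra keeps exact precision — printed values are rounded. Rounded once at the end: 4 significant digits.
Convert: Sliding speed v = 11.12 mm/s = 0.01112 m/s. The distance L = v·t = 0.01112 m/s × 9142 s = 101.7 m.
Convert: Hardness H = 586.3 HV × 9.807 MPa/HV = 5750 MPa = 5.750e+09 Pa.
Convert: Pin diameter d = 24.22 mm = 0.02422 m. Contact area A = π·d²/4 = π·(0.02422 m)²/4 = 4.607e-04 m².
Collected in SI base units: W = 47.28 N, H = 5.750e+09 Pa, K = 2.387e-04.
Volume removed: V = K·W·L/H = 2.387e-04 · 47.28 · 101.7 / 5.750e+09 = 1.995e-10 m³.
Average depth h = V/A = 1.995e-10 / 4.607e-04 = 4.331e-07 m.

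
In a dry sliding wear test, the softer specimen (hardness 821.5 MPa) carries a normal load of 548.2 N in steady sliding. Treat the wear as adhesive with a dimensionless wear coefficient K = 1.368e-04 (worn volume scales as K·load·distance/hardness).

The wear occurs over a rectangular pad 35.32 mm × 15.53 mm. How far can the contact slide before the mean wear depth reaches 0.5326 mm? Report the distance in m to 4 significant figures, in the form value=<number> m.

value=3200 m

Every step runs at full precision — displayed values are rounded; one final rounding, at four significant figures.
Hardness H = 821.5 MPa = 8.215e+08 Pa.
Pad sides 35.32 mm × 15.53 mm = 0.03532 m × 0.01553 m. Contact area A = 0.03532 m × 0.01553 m = 5.485e-04 m².
Depth limit h_lim = 0.5326 mm = 5.326e-04 m.
In SI base units: W = 548.2 N, H = 8.215e+08 Pa, K = 1.368e-04.
Allowed volume V_lim = h_lim·A = 5.326e-04 · 5.485e-04 = 2.921e-07 m³.
Sliding life L = V_lim·H/(K·W) = 2.921e-07 · 8.215e+08 / (1.368e-04 · 548.2) = 3200 m.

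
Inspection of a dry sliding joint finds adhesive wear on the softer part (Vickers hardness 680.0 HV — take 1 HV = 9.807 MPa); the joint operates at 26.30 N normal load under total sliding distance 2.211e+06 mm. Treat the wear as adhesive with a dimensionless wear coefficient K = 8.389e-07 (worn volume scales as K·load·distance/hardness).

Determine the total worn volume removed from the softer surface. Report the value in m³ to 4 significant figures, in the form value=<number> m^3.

All working math carries full float precision. Quoted intermediates are rounded — rounded just once: four significant figures.
Path length L = 2.211e+06 mm = 2211 m.
Hardness H = 680.0 HV × 9.807 MPa/HV = 6669 MPa = 6.669e+09 Pa.
Working in SI base units: W = 26.30 N, H = 6.669e+09 Pa, K = 8.389e-07.
Volume removed: V = K·W·L/H = 8.389e-07 · 26.30 · 2211 / 6.669e+09 = 7.315e-12 m³.

value=7.315e-12 m^3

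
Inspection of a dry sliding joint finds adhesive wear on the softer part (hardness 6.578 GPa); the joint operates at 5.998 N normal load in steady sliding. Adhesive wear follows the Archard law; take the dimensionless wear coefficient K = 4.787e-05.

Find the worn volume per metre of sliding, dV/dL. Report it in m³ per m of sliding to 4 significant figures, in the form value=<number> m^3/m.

value=4.365e-14 m^3/m

All arithmetic runs at full float precision; the intermediates are shown rounded. Rounded once at the end to four significant digits.
Convert: Hardness H = 6.578 GPa = 6.578e+09 Pa.
As SI base values: W = 5.998 N, H = 6.578e+09 Pa, K = 4.787e-05.
Sliding wear rate dV/dL = K·W/H: 4.787e-05 · 5.998 / 6.578e+09 = 4.365e-14 m³/m.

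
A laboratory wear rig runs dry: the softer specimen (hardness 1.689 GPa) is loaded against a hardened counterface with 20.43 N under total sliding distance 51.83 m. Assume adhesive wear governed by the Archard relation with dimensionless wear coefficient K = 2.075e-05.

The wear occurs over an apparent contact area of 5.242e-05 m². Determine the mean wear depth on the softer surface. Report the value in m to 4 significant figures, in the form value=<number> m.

All working math keeps exact precision. The intermediates appear rounded, and one final rounding: four significant figures.
Convert: Hardness H = 1.689 GPa = 1.689e+09 Pa.
Collected in SI base units: W = 20.43 N, H = 1.689e+09 Pa, K = 2.075e-05.
Worn volume V = K·W·L/H = 2.075e-05 · 20.43 · 51.83 / 1.689e+09 = 1.301e-11 m³.
Mean depth h = V/A = 1.301e-11 / 5.242e-05 = 2.482e-07 m.

value=2.482e-07 m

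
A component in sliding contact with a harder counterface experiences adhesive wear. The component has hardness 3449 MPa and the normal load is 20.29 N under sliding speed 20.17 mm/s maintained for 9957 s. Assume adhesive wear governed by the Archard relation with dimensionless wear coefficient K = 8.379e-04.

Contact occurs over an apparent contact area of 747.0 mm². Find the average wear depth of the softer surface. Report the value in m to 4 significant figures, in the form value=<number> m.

The computation keeps full float precision, and intermediates are printed rounded. Rounded just once: four significant figures.
Sliding speed v = 20.17 mm/s = 0.02017 m/s. Total distance L = v·t = 0.02017 m/s × 9957 s = 200.8 m.
Hardness H = 3449 MPa = 3.449e+09 Pa.
Contact area A = 747.0 mm² = 7.470e-04 m².
Working in SI base units: W = 20.29 N, H = 3.449e+09 Pa, K = 8.379e-04.
By Archard's law, V = K·W·L/H = 8.379e-04 · 20.29 · 200.8 / 3.449e+09 = 9.900e-10 m³.
Depth of wear h = V/A = 9.900e-10 / 7.470e-04 = 1.325e-06 m.

value=1.325e-06 m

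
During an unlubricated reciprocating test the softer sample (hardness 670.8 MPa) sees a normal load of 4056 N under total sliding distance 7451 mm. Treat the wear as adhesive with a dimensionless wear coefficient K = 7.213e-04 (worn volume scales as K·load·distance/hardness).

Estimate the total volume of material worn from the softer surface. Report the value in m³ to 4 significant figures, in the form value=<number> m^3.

value=3.250e-08 m^3

Printed values are rounded. All working math carries full precision; rounded just once: 4 significant figures.
Total distance L = 7451 mm = 7.451 m.
Hardness H = 670.8 MPa = 6.708e+08 Pa.
In SI base units, W = 4056 N, H = 6.708e+08 Pa, K = 7.213e-04.
Apply Archard: V = K·W·L/H = 7.213e-04 · 4056 · 7.451 / 6.708e+08 = 3.250e-08 m³.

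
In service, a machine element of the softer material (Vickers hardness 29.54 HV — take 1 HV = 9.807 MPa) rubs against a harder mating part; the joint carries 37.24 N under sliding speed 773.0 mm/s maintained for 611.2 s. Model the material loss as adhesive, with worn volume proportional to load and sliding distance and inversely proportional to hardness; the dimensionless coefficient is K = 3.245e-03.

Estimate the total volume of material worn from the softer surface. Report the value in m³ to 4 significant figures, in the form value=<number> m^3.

The algebra keeps exact precision, and intermediates are printed rounded. Rounded once at the end to 4 significant figures.
Sliding speed v = 773.0 mm/s = 0.7730 m/s. Distance L = v·t = 0.7730 m/s × 611.2 s = 472.5 m.
Hardness H = 29.54 HV × 9.807 MPa/HV = 289.7 MPa = 2.897e+08 Pa.
In SI base units, W = 37.24 N, H = 2.897e+08 Pa, K = 3.245e-03.
Apply Archard: V = K·W·L/H = 3.245e-03 · 37.24 · 472.5 / 2.897e+08 = 1.971e-07 m³.

value=1.971e-07 m^3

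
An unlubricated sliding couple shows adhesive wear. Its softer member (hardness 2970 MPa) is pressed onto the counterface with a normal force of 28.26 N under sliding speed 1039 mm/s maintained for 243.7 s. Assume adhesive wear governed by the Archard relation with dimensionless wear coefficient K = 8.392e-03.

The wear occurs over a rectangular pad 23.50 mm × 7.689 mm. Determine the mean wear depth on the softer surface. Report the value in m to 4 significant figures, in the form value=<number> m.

The computation runs at full float precision. Quoted intermediates are rounded; a lone final rounding to four significant digits.
Convert: Sliding speed v = 1039 mm/s = 1.039 m/s. Total distance L = v·t = 1.039 m/s × 243.7 s = 253.2 m.
Convert: Hardness H = 2970 MPa = 2.970e+09 Pa.
Convert: Pad sides 23.50 mm × 7.689 mm = 0.02350 m × 0.007689 m. Contact area A = 0.02350 m × 0.007689 m = 1.807e-04 m².
In SI base units: W = 28.26 N, H = 2.970e+09 Pa, K = 8.392e-03.
The Archard volume V = K·W·L/H = 8.392e-03 · 28.26 · 253.2 / 2.970e+09 = 2.022e-08 m³.
Depth h = V/A = 2.022e-08 / 1.807e-04 = 1.119e-04 m.

value=1.119e-04 m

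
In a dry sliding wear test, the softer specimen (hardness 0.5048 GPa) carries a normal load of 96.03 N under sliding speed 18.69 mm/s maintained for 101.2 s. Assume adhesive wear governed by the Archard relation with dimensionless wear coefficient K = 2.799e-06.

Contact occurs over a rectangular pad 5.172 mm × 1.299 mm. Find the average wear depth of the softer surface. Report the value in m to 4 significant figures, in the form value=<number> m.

Every step runs at full float precision — intermediates are shown rounded — one last rounding to four significant figures.
Convert: Sliding speed v = 18.69 mm/s = 0.01869 m/s. Sliding distance L = v·t = 0.01869 m/s × 101.2 s = 1.891 m.
Convert: Hardness H = 0.5048 GPa = 5.048e+08 Pa.
Convert: Pad sides 5.172 mm × 1.299 mm = 0.005172 m × 0.001299 m. Contact area A = 0.005172 m × 0.001299 m = 6.718e-06 m².
Restated in SI base units: W = 96.03 N, H = 5.048e+08 Pa, K = 2.799e-06.
Archard relation: V = K·W·L/H = 2.799e-06 · 96.03 · 1.891 / 5.048e+08 = 1.007e-12 m³.
Depth of wear h = V/A = 1.007e-12 / 6.718e-06 = 1.499e-07 m.

value=1.499e-07 m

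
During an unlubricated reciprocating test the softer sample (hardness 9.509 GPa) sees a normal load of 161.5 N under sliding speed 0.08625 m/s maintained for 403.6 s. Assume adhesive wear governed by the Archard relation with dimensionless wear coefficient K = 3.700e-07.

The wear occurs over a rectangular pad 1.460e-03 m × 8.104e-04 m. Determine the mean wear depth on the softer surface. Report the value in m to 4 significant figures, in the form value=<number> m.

Quoted intermediates are rounded, and all arithmetic runs at exact precision. Rounded just once: four significant digits.
Total distance L = v·t = 0.08625 m/s × 403.6 s = 34.81 m.
Hardness H = 9.509 GPa = 9.509e+09 Pa.
Contact area A = 1.460e-03 m × 8.104e-04 m = 1.183e-06 m².
Expressed in SI base units: W = 161.5 N, H = 9.509e+09 Pa, K = 3.700e-07.
Apply Archard: V = K·W·L/H = 3.700e-07 · 161.5 · 34.81 / 9.509e+09 = 2.188e-13 m³.
Average depth h = V/A = 2.188e-13 / 1.183e-06 = 1.849e-07 m.

value=1.849e-07 m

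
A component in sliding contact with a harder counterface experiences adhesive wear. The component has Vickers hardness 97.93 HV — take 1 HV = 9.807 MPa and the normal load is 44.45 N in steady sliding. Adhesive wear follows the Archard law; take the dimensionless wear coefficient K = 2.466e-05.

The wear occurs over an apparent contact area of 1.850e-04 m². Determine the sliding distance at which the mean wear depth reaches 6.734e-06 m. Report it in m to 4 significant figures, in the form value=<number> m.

Shown intermediates are rounded — the computation keeps full precision, and rounded once at the end, at 4 significant figures.
Convert: Hardness H = 97.93 HV × 9.807 MPa/HV = 960.4 MPa = 9.604e+08 Pa.
Restated in SI base units: W = 44.45 N, H = 9.604e+08 Pa, K = 2.466e-05.
Limit volume V_lim = h_lim·A = 6.734e-06 · 1.850e-04 = 1.246e-09 m³.
Sliding life L = V_lim·H/(K·W) = 1.246e-09 · 9.604e+08 / (2.466e-05 · 44.45) = 1092 m.

value=1092 m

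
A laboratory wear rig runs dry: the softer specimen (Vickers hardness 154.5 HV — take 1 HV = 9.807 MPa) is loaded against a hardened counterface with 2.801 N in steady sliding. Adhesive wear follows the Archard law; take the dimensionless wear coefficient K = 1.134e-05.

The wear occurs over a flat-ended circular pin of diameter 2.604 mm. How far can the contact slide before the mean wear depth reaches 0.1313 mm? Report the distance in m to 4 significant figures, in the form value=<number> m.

value=3.336e+04 m

The computation carries exact precision; intermediates are printed rounded; a lone final rounding: 4 significant digits.
Convert: Hardness H = 154.5 HV × 9.807 MPa/HV = 1515 MPa = 1.515e+09 Pa.
Convert: Pin diameter d = 2.604 mm = 0.002604 m. Contact area A = π·d²/4 = π·(0.002604 m)²/4 = 5.326e-06 m².
Convert: Depth limit h_lim = 0.1313 mm = 1.313e-04 m.
In SI base units: W = 2.801 N, H = 1.515e+09 Pa, K = 1.134e-05.
At the depth limit, V_lim = h_lim·A = 1.313e-04 · 5.326e-06 = 6.993e-10 m³.
Sliding life L = V_lim·H/(K·W) = 6.993e-10 · 1.515e+09 / (1.134e-05 · 2.801) = 3.336e+04 m.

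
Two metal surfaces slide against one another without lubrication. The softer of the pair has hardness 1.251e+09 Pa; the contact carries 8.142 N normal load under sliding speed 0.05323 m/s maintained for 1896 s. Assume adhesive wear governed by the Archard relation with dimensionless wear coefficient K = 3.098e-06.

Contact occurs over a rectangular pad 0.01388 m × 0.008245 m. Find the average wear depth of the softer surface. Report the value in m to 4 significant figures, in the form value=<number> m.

Intermediates are printed rounded — every step keeps full precision; a lone final rounding: 4 significant digits.
Distance covered L = v·t = 0.05323 m/s × 1896 s = 100.9 m.
Contact area A = 0.01388 m × 0.008245 m = 1.144e-04 m².
SI base units throughout: W = 8.142 N, H = 1.251e+09 Pa, K = 3.098e-06.
Archard relation: V = K·W·L/H = 3.098e-06 · 8.142 · 100.9 / 1.251e+09 = 2.035e-12 m³.
Mean depth h = V/A = 2.035e-12 / 1.144e-04 = 1.778e-08 m.

value=1.778e-08 m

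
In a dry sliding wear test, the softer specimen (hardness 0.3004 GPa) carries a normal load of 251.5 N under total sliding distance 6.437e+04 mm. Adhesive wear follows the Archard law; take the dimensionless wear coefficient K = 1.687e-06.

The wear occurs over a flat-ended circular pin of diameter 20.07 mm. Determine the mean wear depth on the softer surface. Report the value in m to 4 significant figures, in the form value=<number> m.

value=2.874e-07 m

All arithmetic keeps exact precision — quoted intermediates are rounded — one last rounding to four significant digits.
Path length L = 6.437e+04 mm = 64.37 m.
Hardness H = 0.3004 GPa = 3.004e+08 Pa.
Pin diameter d = 20.07 mm = 0.02007 m. Contact area A = π·d²/4 = π·(0.02007 m)²/4 = 3.164e-04 m².
SI base units throughout: W = 251.5 N, H = 3.004e+08 Pa, K = 1.687e-06.
Volume removed: V = K·W·L/H = 1.687e-06 · 251.5 · 64.37 / 3.004e+08 = 9.092e-11 m³.
Depth h = V/A = 9.092e-11 / 3.164e-04 = 2.874e-07 m.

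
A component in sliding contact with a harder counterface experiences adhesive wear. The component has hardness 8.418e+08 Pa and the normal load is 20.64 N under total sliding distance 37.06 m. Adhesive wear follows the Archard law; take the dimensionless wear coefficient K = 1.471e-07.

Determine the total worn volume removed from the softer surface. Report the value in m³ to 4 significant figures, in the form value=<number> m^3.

Intermediate values are displayed rounded, and the algebra holds full float precision. Rounded just once: four significant digits.
As SI base values: W = 20.64 N, H = 8.418e+08 Pa, K = 1.471e-07.
The Archard volume V = K·W·L/H = 1.471e-07 · 20.64 · 37.06 / 8.418e+08 = 1.337e-13 m³.

value=1.337e-13 m^3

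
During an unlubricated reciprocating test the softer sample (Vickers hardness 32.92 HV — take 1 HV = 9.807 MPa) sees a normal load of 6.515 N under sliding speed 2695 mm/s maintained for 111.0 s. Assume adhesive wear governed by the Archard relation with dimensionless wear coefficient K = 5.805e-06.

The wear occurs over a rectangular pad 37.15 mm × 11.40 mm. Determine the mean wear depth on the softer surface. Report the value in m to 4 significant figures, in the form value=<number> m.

The intermediates are displayed rounded; all working math runs at exact precision; rounded just once, at 4 significant figures.
Convert: Sliding speed v = 2695 mm/s = 2.695 m/s. Total distance L = v·t = 2.695 m/s × 111.0 s = 299.1 m.
Convert: Hardness H = 32.92 HV × 9.807 MPa/HV = 322.8 MPa = 3.228e+08 Pa.
Convert: Pad sides 37.15 mm × 11.40 mm = 0.03715 m × 0.01140 m. Contact area A = 0.03715 m × 0.01140 m = 4.235e-04 m².
As SI base values: W = 6.515 N, H = 3.228e+08 Pa, K = 5.805e-06.
Worn volume V = K·W·L/H = 5.805e-06 · 6.515 · 299.1 / 3.228e+08 = 3.504e-11 m³.
Depth of wear h = V/A = 3.504e-11 / 4.235e-04 = 8.274e-08 m.

value=8.274e-08 m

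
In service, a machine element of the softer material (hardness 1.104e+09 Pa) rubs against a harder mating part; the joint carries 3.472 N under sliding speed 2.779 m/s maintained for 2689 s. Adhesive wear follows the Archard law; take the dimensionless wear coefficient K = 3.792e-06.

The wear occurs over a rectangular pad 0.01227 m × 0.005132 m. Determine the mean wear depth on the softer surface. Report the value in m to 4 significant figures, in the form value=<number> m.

value=1.415e-06 m

Intermediate values are displayed rounded, and all working math maintains full precision — a lone final rounding: four significant digits.
Convert: Path length L = v·t = 2.779 m/s × 2689 s = 7473 m.
Convert: Contact area A = 0.01227 m × 0.005132 m = 6.297e-05 m².
In SI base units, W = 3.472 N, H = 1.104e+09 Pa, K = 3.792e-06.
Archard relation: V = K·W·L/H = 3.792e-06 · 3.472 · 7473 / 1.104e+09 = 8.912e-11 m³.
Mean wear depth h = V/A = 8.912e-11 / 6.297e-05 = 1.415e-06 m.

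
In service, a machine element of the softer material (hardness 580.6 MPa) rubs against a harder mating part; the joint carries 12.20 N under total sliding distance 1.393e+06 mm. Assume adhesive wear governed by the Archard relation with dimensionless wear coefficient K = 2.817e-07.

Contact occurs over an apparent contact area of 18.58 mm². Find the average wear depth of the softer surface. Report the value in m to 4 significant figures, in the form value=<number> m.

value=4.438e-07 m

The computation runs at full float precision. The intermediates are displayed rounded — a lone final rounding: four significant digits.
The distance L = 1.393e+06 mm = 1393 m.
Hardness H = 580.6 MPa = 5.806e+08 Pa.
Contact area A = 18.58 mm² = 1.858e-05 m².
SI base units throughout: W = 12.20 N, H = 5.806e+08 Pa, K = 2.817e-07.
Wear volume V = K·W·L/H = 2.817e-07 · 12.20 · 1393 / 5.806e+08 = 8.246e-12 m³.
Mean depth h = V/A = 8.246e-12 / 1.858e-05 = 4.438e-07 m.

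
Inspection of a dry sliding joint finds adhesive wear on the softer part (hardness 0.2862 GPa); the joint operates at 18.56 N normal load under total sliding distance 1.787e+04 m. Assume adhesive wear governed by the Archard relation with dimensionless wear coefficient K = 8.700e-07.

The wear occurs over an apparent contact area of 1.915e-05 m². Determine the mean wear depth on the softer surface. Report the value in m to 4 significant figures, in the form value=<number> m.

Every step carries exact precision, and intermediate values are printed rounded; one last rounding: 4 significant figures.
Convert: Hardness H = 0.2862 GPa = 2.862e+08 Pa.
As SI base values: W = 18.56 N, H = 2.862e+08 Pa, K = 8.700e-07.
The Archard volume V = K·W·L/H = 8.700e-07 · 18.56 · 1.787e+04 / 2.862e+08 = 1.008e-09 m³.
Depth of wear h = V/A = 1.008e-09 / 1.915e-05 = 5.265e-05 m.

value=5.265e-05 m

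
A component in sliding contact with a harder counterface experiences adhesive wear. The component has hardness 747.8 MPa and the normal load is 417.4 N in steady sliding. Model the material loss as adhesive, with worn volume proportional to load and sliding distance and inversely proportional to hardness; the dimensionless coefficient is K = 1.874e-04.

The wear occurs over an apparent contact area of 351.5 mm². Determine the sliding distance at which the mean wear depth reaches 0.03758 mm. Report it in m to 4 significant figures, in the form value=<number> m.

Printed values are rounded — the computation maintains full precision, and one final rounding to 4 significant digits.
Hardness H = 747.8 MPa = 7.478e+08 Pa.
Contact area A = 351.5 mm² = 3.515e-04 m².
Depth limit h_lim = 0.03758 mm = 3.758e-05 m.
Restated in SI base units: W = 417.4 N, H = 7.478e+08 Pa, K = 1.874e-04.
Wearable volume V_lim = h_lim·A = 3.758e-05 · 3.515e-04 = 1.321e-08 m³.
So the life L = V_lim·H/(K·W) = 1.321e-08 · 7.478e+08 / (1.874e-04 · 417.4) = 126.3 m.

value=126.3 m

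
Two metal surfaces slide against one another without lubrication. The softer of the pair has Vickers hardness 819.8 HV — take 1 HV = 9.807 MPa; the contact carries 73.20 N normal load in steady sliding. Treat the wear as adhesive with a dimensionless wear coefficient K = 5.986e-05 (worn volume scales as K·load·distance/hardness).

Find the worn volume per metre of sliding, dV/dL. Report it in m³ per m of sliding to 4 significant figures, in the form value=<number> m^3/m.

Each operation runs at exact precision — intermediates appear rounded — rounded just once: four significant digits.
Hardness H = 819.8 HV × 9.807 MPa/HV = 8040 MPa = 8.040e+09 Pa.
Expressed in SI base units: W = 73.20 N, H = 8.040e+09 Pa, K = 5.986e-05.
Wear rate dV/dL = K·W/H — distance-free: 5.986e-05 · 73.20 / 8.040e+09 = 5.450e-13 m³/m.

value=5.450e-13 m^3/m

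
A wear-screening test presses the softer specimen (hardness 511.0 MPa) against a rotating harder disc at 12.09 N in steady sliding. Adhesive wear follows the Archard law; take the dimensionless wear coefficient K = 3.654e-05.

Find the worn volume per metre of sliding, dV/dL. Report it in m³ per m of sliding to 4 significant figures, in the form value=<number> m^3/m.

value=8.645e-13 m^3/m

Intermediates appear rounded — all working math carries full precision. Rounded once at the end, at 4 significant digits.
Convert: Hardness H = 511.0 MPa = 5.110e+08 Pa.
In SI base units: W = 12.09 N, H = 5.110e+08 Pa, K = 3.654e-05.
Sliding wear rate dV/dL = K·W/H (independent of L): 3.654e-05 · 12.09 / 5.110e+08 = 8.645e-13 m³/m.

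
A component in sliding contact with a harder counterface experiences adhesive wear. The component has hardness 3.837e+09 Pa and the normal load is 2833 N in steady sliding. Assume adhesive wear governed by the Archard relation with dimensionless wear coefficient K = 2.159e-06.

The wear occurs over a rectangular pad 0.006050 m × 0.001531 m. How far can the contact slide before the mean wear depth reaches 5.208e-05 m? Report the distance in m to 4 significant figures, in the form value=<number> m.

Intermediate values are shown rounded, and all arithmetic holds full float precision. Rounded once at the end: four significant digits.
Contact area A = 0.006050 m × 0.001531 m = 9.263e-06 m².
SI base units throughout: W = 2833 N, H = 3.837e+09 Pa, K = 2.159e-06.
Permissible volume V_lim = h_lim·A = 5.208e-05 · 9.263e-06 = 4.824e-10 m³.
So the life L = V_lim·H/(K·W) = 4.824e-10 · 3.837e+09 / (2.159e-06 · 2833) = 302.6 m.

value=302.6 m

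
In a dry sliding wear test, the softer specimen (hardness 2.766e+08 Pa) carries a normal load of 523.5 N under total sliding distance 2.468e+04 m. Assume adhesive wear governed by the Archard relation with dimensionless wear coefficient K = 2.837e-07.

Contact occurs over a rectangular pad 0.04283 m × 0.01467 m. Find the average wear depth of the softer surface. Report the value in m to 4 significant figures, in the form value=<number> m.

value=2.109e-05 m

The algebra keeps full float precision, and intermediate values appear rounded, and a single final rounding to 4 significant figures.
Contact area A = 0.04283 m × 0.01467 m = 6.283e-04 m².
SI base units throughout: W = 523.5 N, H = 2.766e+08 Pa, K = 2.837e-07.
Worn volume V = K·W·L/H = 2.837e-07 · 523.5 · 2.468e+04 / 2.766e+08 = 1.325e-08 m³.
Mean depth h = V/A = 1.325e-08 / 6.283e-04 = 2.109e-05 m.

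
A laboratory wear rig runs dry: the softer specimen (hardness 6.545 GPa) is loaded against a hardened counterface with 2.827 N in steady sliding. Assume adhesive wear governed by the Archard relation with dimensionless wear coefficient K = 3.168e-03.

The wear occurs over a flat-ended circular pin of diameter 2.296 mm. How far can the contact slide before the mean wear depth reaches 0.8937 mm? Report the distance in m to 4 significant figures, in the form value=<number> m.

Every step maintains exact precision, and intermediate values are shown rounded; a single final rounding, at 4 significant digits.
Hardness H = 6.545 GPa = 6.545e+09 Pa.
Pin diameter d = 2.296 mm = 0.002296 m. Contact area A = π·d²/4 = π·(0.002296 m)²/4 = 4.140e-06 m².
Depth limit h_lim = 0.8937 mm = 8.937e-04 m.
As SI base values: W = 2.827 N, H = 6.545e+09 Pa, K = 3.168e-03.
Volume at the limit: V_lim = h_lim·A = 8.937e-04 · 4.140e-06 = 3.700e-09 m³.
Sliding life L = V_lim·H/(K·W) = 3.700e-09 · 6.545e+09 / (3.168e-03 · 2.827) = 2704 m.

value=2704 m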